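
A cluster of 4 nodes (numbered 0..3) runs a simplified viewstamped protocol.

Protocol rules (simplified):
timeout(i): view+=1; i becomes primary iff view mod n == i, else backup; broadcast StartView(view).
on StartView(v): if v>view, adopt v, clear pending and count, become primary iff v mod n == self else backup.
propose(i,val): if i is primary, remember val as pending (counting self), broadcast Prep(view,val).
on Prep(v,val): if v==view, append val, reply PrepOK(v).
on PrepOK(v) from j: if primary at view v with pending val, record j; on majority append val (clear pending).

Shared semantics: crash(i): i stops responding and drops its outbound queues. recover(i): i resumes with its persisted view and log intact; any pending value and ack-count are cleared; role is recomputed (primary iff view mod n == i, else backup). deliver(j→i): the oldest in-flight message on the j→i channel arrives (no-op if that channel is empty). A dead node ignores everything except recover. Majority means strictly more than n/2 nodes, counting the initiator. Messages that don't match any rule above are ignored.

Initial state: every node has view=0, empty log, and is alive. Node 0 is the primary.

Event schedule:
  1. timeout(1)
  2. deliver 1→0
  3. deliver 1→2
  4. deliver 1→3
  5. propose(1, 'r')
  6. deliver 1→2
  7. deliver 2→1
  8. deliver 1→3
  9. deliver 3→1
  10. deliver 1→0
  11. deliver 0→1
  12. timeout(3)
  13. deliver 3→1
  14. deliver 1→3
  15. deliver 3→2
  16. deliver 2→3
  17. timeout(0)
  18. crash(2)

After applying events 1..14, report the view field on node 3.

e1 timeout(1): 1[prim,v=1,-]
e2 deliver 1→0: 0[back,v=1,-]
e3 deliver 1→2: 2[back,v=1,-]
e4 deliver 1→3: 3[back,v=1,-]
e5 propose(1,'r'): ·
e6 deliver 1→2: 2[back,v=1,r]
e7 deliver 2→1: ·
e8 deliver 1→3: 3[back,v=1,r]
e9 deliver 3→1: 1[prim,v=1,r]
e10 deliver 1→0: 0[back,v=1,r]
e11 deliver 0→1: ·
e12 timeout(3): 3[back,v=2,r]
e13 deliver 3→1: 1[back,v=2,r]
e14 deliver 1→3: ·

2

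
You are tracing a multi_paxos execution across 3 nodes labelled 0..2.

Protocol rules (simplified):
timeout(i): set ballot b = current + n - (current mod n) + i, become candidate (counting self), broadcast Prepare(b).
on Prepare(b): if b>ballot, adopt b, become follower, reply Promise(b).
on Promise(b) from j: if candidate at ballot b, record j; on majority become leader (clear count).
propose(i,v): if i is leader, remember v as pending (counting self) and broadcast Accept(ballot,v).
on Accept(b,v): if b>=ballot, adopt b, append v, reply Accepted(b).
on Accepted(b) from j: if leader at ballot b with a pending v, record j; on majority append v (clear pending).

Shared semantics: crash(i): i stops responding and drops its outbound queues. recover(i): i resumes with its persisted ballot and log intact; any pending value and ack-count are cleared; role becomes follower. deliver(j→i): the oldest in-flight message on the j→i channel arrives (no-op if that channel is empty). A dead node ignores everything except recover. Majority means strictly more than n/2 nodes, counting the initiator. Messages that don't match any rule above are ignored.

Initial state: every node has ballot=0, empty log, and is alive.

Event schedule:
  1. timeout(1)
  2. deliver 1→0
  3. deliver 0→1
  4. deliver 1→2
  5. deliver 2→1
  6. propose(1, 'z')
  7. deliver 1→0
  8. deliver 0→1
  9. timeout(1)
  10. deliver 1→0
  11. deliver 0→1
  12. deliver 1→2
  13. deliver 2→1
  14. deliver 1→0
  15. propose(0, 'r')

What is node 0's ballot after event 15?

7

e1 timeout(1): 1[cand,b=4,-]
e2 deliver 1→0: 0[foll,b=4,-]
e3 deliver 0→1: 1[lead,b=4,-]
e4 deliver 1→2: 2[foll,b=4,-]
e5 deliver 2→1: ·
e6 propose(1,'z'): ·
e7 deliver 1→0: 0[foll,b=4,z]
e8 deliver 0→1: 1[lead,b=4,z]
e9 timeout(1): 1[cand,b=7,z]
e10 deliver 1→0: 0[foll,b=7,z]
e11 deliver 0→1: 1[lead,b=7,z]
e12 deliver 1→2: 2[foll,b=4,z]
e13 deliver 2→1: ·
e14 deliver 1→0: ·
e15 propose(0,'r'): ·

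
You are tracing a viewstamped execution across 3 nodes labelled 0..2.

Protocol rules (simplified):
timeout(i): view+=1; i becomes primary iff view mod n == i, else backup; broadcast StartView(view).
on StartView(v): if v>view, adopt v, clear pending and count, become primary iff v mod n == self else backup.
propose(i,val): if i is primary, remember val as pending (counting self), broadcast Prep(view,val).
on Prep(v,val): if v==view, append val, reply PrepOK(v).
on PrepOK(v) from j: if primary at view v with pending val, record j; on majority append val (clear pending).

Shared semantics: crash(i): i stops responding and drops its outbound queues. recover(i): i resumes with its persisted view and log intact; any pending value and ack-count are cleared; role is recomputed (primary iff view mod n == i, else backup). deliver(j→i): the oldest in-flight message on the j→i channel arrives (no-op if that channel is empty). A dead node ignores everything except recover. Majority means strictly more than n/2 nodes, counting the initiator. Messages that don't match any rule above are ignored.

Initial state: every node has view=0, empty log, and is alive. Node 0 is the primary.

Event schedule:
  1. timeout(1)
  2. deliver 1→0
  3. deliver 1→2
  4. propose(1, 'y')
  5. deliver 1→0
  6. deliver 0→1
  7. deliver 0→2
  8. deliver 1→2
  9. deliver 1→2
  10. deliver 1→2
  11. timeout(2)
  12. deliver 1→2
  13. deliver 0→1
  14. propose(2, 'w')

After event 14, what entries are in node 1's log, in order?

e1 timeout(1): 1[prim,v=1,-]
e2 deliver 1→0: 0[back,v=1,-]
e3 deliver 1→2: 2[back,v=1,-]
e4 propose(1,'y'): ·
e5 deliver 1→0: 0[back,v=1,y]
e6 deliver 0→1: 1[prim,v=1,y]
e7 deliver 0→2: ·
e8 deliver 1→2: 2[back,v=1,y]
e9 deliver 1→2: ·
e10 deliver 1→2: ·
e11 timeout(2): 2[prim,v=2,y]
e12 deliver 1→2: ·
e13 deliver 0→1: ·
e14 propose(2,'w'): ·

y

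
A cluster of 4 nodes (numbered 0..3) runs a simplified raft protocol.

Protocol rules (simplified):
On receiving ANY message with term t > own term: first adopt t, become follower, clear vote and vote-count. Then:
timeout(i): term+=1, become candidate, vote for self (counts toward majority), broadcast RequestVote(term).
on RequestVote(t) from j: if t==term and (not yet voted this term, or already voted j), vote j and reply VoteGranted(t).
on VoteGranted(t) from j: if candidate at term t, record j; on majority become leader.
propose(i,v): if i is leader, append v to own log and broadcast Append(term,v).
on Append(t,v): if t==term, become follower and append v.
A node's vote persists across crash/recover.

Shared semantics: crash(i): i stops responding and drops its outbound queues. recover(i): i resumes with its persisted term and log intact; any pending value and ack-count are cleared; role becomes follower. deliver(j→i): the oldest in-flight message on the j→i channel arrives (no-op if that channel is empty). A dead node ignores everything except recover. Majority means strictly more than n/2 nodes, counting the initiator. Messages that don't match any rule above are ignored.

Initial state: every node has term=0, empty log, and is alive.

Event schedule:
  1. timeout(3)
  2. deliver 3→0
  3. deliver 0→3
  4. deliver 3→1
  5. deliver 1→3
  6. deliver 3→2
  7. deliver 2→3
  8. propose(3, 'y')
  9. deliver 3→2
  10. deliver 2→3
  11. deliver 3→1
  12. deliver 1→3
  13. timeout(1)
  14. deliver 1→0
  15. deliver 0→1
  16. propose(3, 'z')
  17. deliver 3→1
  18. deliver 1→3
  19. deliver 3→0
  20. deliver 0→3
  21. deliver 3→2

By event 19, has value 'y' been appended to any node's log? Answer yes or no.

e1 timeout(3): 3[cand,t=1,-]
e2 deliver 3→0: 0[foll,t=1,-]
e3 deliver 0→3: ·
e4 deliver 3→1: 1[foll,t=1,-]
e5 deliver 1→3: 3[lead,t=1,-]
e6 deliver 3→2: 2[foll,t=1,-]
e7 deliver 2→3: ·
e8 propose(3,'y'): 3[lead,t=1,y]
e9 deliver 3→2: 2[foll,t=1,y]
e10 deliver 2→3: ·
e11 deliver 3→1: 1[foll,t=1,y]
e12 deliver 1→3: ·
e13 timeout(1): 1[cand,t=2,y]
e14 deliver 1→0: 0[foll,t=2,-]
e15 deliver 0→1: ·
e16 propose(3,'z'): 3[lead,t=1,y,z]
e17 deliver 3→1: ·
e18 deliver 1→3: 3[foll,t=2,y,z]
e19 deliver 3→0: ·

yes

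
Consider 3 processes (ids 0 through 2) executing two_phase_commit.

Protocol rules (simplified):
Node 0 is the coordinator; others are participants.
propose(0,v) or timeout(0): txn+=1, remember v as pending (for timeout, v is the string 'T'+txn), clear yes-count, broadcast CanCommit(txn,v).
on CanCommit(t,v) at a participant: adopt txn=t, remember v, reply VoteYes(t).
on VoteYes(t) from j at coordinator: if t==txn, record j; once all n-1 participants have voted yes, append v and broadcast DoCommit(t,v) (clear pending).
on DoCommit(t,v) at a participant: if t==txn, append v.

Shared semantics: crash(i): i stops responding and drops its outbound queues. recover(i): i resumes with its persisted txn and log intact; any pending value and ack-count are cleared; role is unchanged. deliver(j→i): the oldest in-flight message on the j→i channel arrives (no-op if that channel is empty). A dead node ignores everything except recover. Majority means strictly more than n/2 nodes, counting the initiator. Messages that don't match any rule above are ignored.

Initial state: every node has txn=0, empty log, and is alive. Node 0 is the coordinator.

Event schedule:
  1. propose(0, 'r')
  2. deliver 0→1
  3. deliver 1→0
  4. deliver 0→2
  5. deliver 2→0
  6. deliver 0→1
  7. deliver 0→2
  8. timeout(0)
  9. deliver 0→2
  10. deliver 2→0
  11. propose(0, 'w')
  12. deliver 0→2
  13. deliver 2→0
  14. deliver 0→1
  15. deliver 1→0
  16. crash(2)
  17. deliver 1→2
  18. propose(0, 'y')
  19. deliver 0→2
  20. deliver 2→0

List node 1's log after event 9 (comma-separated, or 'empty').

r

after 1 — propose(0,'r'): n0:coor/t1/[-]
after 2 — deliver 0→1: n1:part/t1/[-]
after 3 — deliver 1→0: ·
after 4 — deliver 0→2: n2:part/t1/[-]
after 5 — deliver 2→0: n0:coor/t1/[r]
after 6 — deliver 0→1: n1:part/t1/[r]
after 7 — deliver 0→2: n2:part/t1/[r]
after 8 — timeout(0): n0:coor/t2/[r]
after 9 — deliver 0→2: n2:part/t2/[r]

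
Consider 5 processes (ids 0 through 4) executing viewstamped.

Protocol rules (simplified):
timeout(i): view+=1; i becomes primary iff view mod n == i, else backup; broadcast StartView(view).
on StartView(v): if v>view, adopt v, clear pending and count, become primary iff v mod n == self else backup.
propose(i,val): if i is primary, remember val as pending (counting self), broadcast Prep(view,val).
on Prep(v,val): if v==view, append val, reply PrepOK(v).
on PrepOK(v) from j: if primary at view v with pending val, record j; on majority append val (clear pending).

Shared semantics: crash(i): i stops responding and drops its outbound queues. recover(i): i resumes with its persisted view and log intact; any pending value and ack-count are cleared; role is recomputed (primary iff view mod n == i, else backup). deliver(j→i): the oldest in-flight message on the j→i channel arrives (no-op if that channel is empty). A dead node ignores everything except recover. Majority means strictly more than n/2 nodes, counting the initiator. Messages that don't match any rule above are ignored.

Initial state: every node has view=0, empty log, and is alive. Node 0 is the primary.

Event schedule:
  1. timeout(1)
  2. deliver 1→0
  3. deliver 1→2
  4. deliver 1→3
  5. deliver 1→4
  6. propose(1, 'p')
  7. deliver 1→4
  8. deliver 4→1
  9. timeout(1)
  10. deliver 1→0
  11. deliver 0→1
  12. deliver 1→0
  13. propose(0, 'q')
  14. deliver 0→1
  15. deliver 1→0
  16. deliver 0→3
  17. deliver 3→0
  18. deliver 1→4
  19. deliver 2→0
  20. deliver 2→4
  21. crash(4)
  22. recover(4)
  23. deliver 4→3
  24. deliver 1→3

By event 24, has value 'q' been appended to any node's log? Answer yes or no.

1. timeout(1):  <1:prim v1 ->
2. deliver 1→0:  <0:back v1 ->
3. deliver 1→2:  <2:back v1 ->
4. deliver 1→3:  <3:back v1 ->
5. deliver 1→4:  <4:back v1 ->
6. propose(1,'p'):  nop
7. deliver 1→4:  <4:back v1 p>
8. deliver 4→1:  nop
9. timeout(1):  <1:back v2 ->
10. deliver 1→0:  <0:back v1 p>
11. deliver 0→1:  nop
12. deliver 1→0:  <0:back v2 p>
13. propose(0,'q'):  nop
14. deliver 0→1:  nop
15. deliver 1→0:  nop
16. deliver 0→3:  nop
17. deliver 3→0:  nop
18. deliver 1→4:  <4:back v2 p>
19. deliver 2→0:  nop
20. deliver 2→4:  nop
21. crash(4):  <4:✗back v2 p>
22. recover(4):  <4:back v2 p>
23. deliver 4→3:  nop
24. deliver 1→3:  <3:back v1 p>

no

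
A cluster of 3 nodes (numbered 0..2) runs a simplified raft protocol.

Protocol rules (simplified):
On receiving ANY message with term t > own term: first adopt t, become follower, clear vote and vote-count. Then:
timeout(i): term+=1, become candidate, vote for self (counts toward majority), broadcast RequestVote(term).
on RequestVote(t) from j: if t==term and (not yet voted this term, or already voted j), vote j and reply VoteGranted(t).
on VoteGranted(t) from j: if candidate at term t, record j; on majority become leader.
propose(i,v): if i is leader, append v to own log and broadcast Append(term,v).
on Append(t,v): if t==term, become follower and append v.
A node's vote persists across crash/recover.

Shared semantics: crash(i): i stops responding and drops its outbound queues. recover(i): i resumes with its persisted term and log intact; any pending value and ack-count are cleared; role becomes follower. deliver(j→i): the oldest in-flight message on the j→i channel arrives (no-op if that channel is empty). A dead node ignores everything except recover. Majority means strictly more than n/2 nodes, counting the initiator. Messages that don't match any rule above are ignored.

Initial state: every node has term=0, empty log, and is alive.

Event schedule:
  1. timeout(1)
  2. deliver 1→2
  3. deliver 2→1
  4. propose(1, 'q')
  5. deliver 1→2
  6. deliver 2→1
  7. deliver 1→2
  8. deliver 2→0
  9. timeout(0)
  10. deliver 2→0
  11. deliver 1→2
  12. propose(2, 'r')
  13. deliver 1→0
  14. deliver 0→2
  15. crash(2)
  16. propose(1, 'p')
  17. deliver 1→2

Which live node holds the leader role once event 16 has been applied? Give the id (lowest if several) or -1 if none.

1. timeout(1):  <1:cand t1 ->
2. deliver 1→2:  <2:foll t1 ->
3. deliver 2→1:  <1:lead t1 ->
4. propose(1,'q'):  <1:lead t1 q>
5. deliver 1→2:  <2:foll t1 q>
6. deliver 2→1:  nop
7. deliver 1→2:  nop
8. deliver 2→0:  nop
9. timeout(0):  <0:cand t1 ->
10. deliver 2→0:  nop
11. deliver 1→2:  nop
12. propose(2,'r'):  nop
13. deliver 1→0:  nop
14. deliver 0→2:  nop
15. crash(2):  <2:✗foll t1 q>
16. propose(1,'p'):  <1:lead t1 q,p>

1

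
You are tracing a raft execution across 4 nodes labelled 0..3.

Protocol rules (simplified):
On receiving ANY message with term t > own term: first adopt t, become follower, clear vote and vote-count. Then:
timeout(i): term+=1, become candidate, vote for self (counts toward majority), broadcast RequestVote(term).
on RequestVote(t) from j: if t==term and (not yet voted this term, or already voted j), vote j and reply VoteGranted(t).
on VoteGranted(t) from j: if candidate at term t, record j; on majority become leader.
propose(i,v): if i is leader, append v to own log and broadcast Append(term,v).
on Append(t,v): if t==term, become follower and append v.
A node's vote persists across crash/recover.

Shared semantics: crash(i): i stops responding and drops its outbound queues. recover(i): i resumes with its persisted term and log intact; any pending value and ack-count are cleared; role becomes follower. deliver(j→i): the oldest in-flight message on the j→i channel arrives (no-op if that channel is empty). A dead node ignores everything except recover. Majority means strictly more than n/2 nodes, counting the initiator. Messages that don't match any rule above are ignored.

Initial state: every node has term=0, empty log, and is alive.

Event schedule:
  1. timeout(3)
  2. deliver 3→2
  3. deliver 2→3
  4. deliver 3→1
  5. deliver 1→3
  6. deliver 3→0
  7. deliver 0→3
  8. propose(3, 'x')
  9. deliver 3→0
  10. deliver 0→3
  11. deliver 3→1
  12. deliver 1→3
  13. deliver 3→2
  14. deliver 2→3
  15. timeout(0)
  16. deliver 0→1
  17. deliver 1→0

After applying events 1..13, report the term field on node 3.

e1 timeout(3): 3[cand,t=1,-]
e2 deliver 3→2: 2[foll,t=1,-]
e3 deliver 2→3: ·
e4 deliver 3→1: 1[foll,t=1,-]
e5 deliver 1→3: 3[lead,t=1,-]
e6 deliver 3→0: 0[foll,t=1,-]
e7 deliver 0→3: ·
e8 propose(3,'x'): 3[lead,t=1,x]
e9 deliver 3→0: 0[foll,t=1,x]
e10 deliver 0→3: ·
e11 deliver 3→1: 1[foll,t=1,x]
e12 deliver 1→3: ·
e13 deliver 3→2: 2[foll,t=1,x]

1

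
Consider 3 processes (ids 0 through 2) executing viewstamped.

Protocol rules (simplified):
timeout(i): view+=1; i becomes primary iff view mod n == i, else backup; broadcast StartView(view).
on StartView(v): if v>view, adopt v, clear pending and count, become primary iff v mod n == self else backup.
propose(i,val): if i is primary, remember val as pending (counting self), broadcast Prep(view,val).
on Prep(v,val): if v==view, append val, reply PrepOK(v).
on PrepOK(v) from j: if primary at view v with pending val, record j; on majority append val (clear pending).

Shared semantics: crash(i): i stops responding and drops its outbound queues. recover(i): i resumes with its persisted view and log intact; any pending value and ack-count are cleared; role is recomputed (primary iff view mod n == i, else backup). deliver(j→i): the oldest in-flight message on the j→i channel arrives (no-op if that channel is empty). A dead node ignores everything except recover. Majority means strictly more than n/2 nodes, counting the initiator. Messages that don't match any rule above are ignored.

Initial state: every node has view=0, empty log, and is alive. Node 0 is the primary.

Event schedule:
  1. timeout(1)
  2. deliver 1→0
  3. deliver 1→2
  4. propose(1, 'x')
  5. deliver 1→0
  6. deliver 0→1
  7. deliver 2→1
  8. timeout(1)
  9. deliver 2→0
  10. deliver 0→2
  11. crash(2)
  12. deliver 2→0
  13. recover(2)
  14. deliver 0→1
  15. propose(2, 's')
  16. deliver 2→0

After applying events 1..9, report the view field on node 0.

1

step 1 timeout(1): 1={prim,v=1,log=-}
step 2 deliver 1→0: 0={back,v=1,log=-}
step 3 deliver 1→2: 2={back,v=1,log=-}
step 4 propose(1,'x'): —
step 5 deliver 1→0: 0={back,v=1,log=x}
step 6 deliver 0→1: 1={prim,v=1,log=x}
step 7 deliver 2→1: —
step 8 timeout(1): 1={back,v=2,log=x}
step 9 deliver 2→0: —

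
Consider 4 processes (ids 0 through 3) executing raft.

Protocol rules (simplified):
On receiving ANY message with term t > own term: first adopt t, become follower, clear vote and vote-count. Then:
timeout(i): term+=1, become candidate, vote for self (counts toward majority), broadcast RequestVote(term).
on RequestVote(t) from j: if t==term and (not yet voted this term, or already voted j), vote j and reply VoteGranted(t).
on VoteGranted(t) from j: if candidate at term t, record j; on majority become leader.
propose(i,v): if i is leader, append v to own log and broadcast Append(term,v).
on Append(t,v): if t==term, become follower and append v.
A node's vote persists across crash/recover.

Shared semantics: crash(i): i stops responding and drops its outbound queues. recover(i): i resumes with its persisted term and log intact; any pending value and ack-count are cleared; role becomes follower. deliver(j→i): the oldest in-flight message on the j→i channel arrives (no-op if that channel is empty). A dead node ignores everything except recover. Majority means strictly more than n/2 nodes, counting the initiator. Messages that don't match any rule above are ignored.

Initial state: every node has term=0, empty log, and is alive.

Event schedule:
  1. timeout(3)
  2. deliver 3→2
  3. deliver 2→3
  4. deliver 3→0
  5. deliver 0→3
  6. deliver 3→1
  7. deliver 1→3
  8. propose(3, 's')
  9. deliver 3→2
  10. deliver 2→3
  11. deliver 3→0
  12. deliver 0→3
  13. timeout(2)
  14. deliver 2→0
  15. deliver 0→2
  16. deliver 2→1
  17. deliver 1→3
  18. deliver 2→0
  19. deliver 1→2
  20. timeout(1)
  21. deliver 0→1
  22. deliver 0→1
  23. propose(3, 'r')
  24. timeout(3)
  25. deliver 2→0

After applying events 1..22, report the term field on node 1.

step 1 timeout(3): 3={cand,t=1,log=-}
step 2 deliver 3→2: 2={foll,t=1,log=-}
step 3 deliver 2→3: —
step 4 deliver 3→0: 0={foll,t=1,log=-}
step 5 deliver 0→3: 3={lead,t=1,log=-}
step 6 deliver 3→1: 1={foll,t=1,log=-}
step 7 deliver 1→3: —
step 8 propose(3,'s'): 3={lead,t=1,log=s}
step 9 deliver 3→2: 2={foll,t=1,log=s}
step 10 deliver 2→3: —
step 11 deliver 3→0: 0={foll,t=1,log=s}
step 12 deliver 0→3: —
step 13 timeout(2): 2={cand,t=2,log=s}
step 14 deliver 2→0: 0={foll,t=2,log=s}
step 15 deliver 0→2: —
step 16 deliver 2→1: 1={foll,t=2,log=-}
step 17 deliver 1→3: —
step 18 deliver 2→0: —
step 19 deliver 1→2: 2={lead,t=2,log=s}
step 20 timeout(1): 1={cand,t=3,log=-}
step 21 deliver 0→1: —
step 22 deliver 0→1: —

3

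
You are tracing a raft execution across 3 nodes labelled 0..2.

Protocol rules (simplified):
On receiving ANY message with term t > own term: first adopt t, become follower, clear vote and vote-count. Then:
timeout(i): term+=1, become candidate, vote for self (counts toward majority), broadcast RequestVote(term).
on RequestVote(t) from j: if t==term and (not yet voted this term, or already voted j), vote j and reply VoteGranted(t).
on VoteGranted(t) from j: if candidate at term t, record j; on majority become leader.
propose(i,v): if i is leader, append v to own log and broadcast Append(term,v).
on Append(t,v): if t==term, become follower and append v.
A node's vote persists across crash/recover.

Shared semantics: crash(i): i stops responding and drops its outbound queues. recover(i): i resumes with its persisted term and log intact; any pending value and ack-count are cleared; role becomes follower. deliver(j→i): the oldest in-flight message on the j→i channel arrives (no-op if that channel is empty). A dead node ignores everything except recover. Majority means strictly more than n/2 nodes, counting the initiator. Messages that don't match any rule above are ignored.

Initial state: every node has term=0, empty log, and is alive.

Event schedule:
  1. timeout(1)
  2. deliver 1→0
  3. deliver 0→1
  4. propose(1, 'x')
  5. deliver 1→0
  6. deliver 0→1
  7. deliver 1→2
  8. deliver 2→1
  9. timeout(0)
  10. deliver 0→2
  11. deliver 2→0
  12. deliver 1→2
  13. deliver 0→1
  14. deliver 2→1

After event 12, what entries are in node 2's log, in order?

empty

1. timeout(1):  <1:cand t1 ->
2. deliver 1→0:  <0:foll t1 ->
3. deliver 0→1:  <1:lead t1 ->
4. propose(1,'x'):  <1:lead t1 x>
5. deliver 1→0:  <0:foll t1 x>
6. deliver 0→1:  nop
7. deliver 1→2:  <2:foll t1 ->
8. deliver 2→1:  nop
9. timeout(0):  <0:cand t2 x>
10. deliver 0→2:  <2:foll t2 ->
11. deliver 2→0:  <0:lead t2 x>
12. deliver 1→2:  nop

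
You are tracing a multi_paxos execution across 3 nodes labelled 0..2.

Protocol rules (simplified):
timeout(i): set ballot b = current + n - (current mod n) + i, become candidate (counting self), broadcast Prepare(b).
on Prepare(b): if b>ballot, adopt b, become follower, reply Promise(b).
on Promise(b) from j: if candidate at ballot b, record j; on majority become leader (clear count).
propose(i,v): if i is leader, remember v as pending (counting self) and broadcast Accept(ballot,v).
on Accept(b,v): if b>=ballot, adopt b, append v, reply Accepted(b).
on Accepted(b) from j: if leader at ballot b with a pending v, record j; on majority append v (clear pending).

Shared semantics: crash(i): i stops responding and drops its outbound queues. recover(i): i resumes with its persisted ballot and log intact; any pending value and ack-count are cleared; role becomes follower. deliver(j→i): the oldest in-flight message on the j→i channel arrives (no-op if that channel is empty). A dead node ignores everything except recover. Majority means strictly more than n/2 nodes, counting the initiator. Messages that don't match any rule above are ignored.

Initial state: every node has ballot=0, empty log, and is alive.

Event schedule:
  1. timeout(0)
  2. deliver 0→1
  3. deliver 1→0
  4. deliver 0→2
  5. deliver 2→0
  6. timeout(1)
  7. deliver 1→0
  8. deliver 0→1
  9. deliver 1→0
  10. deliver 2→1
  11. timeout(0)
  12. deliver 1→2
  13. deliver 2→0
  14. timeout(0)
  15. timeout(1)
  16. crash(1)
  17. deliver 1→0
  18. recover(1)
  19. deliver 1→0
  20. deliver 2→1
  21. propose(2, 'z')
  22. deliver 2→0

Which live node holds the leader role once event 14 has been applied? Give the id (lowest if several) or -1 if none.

1

e1 timeout(0): 0[cand,b=3,-]
e2 deliver 0→1: 1[foll,b=3,-]
e3 deliver 1→0: 0[lead,b=3,-]
e4 deliver 0→2: 2[foll,b=3,-]
e5 deliver 2→0: ·
e6 timeout(1): 1[cand,b=7,-]
e7 deliver 1→0: 0[foll,b=7,-]
e8 deliver 0→1: 1[lead,b=7,-]
e9 deliver 1→0: ·
e10 deliver 2→1: ·
e11 timeout(0): 0[cand,b=9,-]
e12 deliver 1→2: 2[foll,b=7,-]
e13 deliver 2→0: ·
e14 timeout(0): 0[cand,b=12,-]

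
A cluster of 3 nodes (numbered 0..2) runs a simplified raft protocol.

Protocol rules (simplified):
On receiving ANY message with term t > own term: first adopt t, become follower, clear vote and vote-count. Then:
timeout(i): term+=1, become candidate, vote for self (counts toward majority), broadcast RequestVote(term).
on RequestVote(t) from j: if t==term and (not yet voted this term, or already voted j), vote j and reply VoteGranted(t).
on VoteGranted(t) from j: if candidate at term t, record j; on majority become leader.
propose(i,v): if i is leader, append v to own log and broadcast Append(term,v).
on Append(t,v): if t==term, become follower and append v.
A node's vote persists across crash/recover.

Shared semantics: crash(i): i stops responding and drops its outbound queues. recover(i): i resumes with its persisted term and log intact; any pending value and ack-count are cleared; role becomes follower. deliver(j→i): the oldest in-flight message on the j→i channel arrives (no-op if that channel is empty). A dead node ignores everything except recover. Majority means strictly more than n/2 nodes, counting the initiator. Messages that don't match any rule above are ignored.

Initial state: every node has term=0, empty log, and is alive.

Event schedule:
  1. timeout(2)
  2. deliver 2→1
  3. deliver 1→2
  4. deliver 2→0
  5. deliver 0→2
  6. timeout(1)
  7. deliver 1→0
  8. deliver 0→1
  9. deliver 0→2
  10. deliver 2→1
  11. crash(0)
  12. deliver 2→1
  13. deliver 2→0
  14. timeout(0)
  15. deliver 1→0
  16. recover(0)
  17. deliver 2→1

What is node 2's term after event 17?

after 1 — timeout(2): n2:cand/t1/[-]
after 2 — deliver 2→1: n1:foll/t1/[-]
after 3 — deliver 1→2: n2:lead/t1/[-]
after 4 — deliver 2→0: n0:foll/t1/[-]
after 5 — deliver 0→2: ·
after 6 — timeout(1): n1:cand/t2/[-]
after 7 — deliver 1→0: n0:foll/t2/[-]
after 8 — deliver 0→1: n1:lead/t2/[-]
after 9 — deliver 0→2: ·
after 10 — deliver 2→1: ·
after 11 — crash(0): n0:✗foll/t2/[-]
after 12 — deliver 2→1: ·
after 13 — deliver 2→0: ·
after 14 — timeout(0): ·
after 15 — deliver 1→0: ·
after 16 — recover(0): n0:foll/t2/[-]
after 17 — deliver 2→1: ·

1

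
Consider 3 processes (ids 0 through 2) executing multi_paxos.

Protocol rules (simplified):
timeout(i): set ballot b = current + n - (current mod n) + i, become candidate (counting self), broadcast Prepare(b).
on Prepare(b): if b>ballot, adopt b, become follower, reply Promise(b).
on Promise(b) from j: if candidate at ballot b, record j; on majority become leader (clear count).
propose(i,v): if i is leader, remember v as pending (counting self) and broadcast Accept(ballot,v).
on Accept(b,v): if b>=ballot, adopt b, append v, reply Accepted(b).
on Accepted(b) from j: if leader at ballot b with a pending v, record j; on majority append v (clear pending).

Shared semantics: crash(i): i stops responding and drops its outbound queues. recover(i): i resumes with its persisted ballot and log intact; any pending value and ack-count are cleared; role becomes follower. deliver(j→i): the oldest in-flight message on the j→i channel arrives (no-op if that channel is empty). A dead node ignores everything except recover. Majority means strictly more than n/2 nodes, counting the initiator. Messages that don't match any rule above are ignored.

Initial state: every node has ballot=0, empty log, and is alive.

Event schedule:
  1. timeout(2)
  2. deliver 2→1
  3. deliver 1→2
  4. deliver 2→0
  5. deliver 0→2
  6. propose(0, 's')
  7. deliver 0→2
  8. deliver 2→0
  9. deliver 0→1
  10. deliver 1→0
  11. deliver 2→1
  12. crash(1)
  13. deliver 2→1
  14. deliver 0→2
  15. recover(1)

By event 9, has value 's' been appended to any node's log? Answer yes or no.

1. timeout(2):  <2:cand b5 ->
2. deliver 2→1:  <1:foll b5 ->
3. deliver 1→2:  <2:lead b5 ->
4. deliver 2→0:  <0:foll b5 ->
5. deliver 0→2:  nop
6. propose(0,'s'):  nop
7. deliver 0→2:  nop
8. deliver 2→0:  nop
9. deliver 0→1:  nop

no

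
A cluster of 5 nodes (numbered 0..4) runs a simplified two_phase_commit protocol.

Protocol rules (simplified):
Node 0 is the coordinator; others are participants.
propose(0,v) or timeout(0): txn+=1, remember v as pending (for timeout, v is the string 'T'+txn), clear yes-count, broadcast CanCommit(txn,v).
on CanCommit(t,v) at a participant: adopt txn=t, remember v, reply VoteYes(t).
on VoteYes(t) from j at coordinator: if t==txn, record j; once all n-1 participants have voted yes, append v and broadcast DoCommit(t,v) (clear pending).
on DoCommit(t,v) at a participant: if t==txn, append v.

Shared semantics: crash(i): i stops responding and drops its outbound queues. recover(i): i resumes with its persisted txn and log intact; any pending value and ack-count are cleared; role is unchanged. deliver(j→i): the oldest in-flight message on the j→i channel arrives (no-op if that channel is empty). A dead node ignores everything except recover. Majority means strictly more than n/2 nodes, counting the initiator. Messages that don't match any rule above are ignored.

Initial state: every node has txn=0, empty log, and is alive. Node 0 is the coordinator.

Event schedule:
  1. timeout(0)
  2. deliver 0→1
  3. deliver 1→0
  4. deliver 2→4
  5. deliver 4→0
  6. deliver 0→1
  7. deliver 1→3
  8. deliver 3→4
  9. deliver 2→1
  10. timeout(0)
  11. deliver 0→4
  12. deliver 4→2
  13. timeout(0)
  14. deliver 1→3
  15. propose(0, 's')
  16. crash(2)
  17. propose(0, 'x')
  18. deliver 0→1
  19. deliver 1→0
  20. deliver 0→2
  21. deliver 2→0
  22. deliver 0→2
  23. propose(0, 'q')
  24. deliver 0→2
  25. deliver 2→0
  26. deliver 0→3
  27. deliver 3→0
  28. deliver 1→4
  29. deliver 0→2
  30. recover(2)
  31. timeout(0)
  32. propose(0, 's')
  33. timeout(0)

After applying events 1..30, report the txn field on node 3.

after 1 — timeout(0): n0:coor/t1/[-]
after 2 — deliver 0→1: n1:part/t1/[-]
after 3 — deliver 1→0: ·
after 4 — deliver 2→4: ·
after 5 — deliver 4→0: ·
after 6 — deliver 0→1: ·
after 7 — deliver 1→3: ·
after 8 — deliver 3→4: ·
after 9 — deliver 2→1: ·
after 10 — timeout(0): n0:coor/t2/[-]
after 11 — deliver 0→4: n4:part/t1/[-]
after 12 — deliver 4→2: ·
after 13 — timeout(0): n0:coor/t3/[-]
after 14 — deliver 1→3: ·
after 15 — propose(0,'s'): n0:coor/t4/[-]
after 16 — crash(2): n2:✗part/t0/[-]
after 17 — propose(0,'x'): n0:coor/t5/[-]
after 18 — deliver 0→1: n1:part/t2/[-]
after 19 — deliver 1→0: ·
after 20 — deliver 0→2: ·
after 21 — deliver 2→0: ·
after 22 — deliver 0→2: ·
after 23 — propose(0,'q'): n0:coor/t6/[-]
after 24 — deliver 0→2: ·
after 25 — deliver 2→0: ·
after 26 — deliver 0→3: n3:part/t1/[-]
after 27 — deliver 3→0: ·
after 28 — deliver 1→4: ·
after 29 — deliver 0→2: ·
after 30 — recover(2): n2:part/t0/[-]

1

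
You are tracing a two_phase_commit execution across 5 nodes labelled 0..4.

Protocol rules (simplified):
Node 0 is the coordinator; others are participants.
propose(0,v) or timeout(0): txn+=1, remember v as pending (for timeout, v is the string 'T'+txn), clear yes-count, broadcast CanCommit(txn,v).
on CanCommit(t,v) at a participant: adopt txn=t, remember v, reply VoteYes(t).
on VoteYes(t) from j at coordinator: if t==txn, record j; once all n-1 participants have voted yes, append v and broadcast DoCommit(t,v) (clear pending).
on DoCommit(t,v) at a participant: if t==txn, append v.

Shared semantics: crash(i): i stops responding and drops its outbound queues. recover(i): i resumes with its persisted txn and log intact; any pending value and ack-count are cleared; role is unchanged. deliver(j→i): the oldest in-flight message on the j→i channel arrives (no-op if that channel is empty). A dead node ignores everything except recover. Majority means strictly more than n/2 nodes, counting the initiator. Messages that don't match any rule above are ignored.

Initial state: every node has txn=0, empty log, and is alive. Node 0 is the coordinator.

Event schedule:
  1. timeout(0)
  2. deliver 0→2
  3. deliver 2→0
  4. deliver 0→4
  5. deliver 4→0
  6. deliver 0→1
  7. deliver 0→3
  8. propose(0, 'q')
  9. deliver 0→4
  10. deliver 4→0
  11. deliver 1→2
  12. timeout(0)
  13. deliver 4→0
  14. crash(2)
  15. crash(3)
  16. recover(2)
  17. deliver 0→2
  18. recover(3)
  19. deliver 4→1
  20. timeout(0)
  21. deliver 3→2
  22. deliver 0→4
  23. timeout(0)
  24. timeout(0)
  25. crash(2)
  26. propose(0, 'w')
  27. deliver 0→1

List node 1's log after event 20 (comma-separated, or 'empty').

e1 timeout(0): 0[coor,t=1,-]
e2 deliver 0→2: 2[part,t=1,-]
e3 deliver 2→0: ·
e4 deliver 0→4: 4[part,t=1,-]
e5 deliver 4→0: ·
e6 deliver 0→1: 1[part,t=1,-]
e7 deliver 0→3: 3[part,t=1,-]
e8 propose(0,'q'): 0[coor,t=2,-]
e9 deliver 0→4: 4[part,t=2,-]
e10 deliver 4→0: ·
e11 deliver 1→2: ·
e12 timeout(0): 0[coor,t=3,-]
e13 deliver 4→0: ·
e14 crash(2): 2[✗part,t=1,-]
e15 crash(3): 3[✗part,t=1,-]
e16 recover(2): 2[part,t=1,-]
e17 deliver 0→2: 2[part,t=2,-]
e18 recover(3): 3[part,t=1,-]
e19 deliver 4→1: ·
e20 timeout(0): 0[coor,t=4,-]

empty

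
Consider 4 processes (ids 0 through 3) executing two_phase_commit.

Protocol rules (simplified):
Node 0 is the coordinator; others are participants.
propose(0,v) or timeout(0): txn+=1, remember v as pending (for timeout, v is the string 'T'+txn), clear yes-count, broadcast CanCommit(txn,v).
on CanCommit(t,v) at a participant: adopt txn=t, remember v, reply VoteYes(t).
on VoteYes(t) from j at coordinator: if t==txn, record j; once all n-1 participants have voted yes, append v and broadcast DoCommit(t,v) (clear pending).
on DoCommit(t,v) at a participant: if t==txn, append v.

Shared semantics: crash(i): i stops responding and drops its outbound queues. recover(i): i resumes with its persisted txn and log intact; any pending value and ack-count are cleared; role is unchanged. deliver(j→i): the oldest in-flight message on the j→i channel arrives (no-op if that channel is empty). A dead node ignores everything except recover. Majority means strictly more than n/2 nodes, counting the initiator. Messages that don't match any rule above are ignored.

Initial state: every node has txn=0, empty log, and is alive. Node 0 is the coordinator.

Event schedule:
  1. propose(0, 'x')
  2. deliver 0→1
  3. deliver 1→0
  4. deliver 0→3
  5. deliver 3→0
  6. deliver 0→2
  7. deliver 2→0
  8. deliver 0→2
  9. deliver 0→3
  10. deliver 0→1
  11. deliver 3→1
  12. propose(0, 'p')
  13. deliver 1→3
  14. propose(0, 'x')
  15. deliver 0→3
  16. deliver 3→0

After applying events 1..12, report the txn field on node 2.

[1] propose(0,'x') → N0(coor t1 [-])
[2] deliver 0→1 → N1(part t1 [-])
[3] deliver 1→0 → ∅
[4] deliver 0→3 → N3(part t1 [-])
[5] deliver 3→0 → ∅
[6] deliver 0→2 → N2(part t1 [-])
[7] deliver 2→0 → N0(coor t1 [x])
[8] deliver 0→2 → N2(part t1 [x])
[9] deliver 0→3 → N3(part t1 [x])
[10] deliver 0→1 → N1(part t1 [x])
[11] deliver 3→1 → ∅
[12] propose(0,'p') → N0(coor t2 [x])

1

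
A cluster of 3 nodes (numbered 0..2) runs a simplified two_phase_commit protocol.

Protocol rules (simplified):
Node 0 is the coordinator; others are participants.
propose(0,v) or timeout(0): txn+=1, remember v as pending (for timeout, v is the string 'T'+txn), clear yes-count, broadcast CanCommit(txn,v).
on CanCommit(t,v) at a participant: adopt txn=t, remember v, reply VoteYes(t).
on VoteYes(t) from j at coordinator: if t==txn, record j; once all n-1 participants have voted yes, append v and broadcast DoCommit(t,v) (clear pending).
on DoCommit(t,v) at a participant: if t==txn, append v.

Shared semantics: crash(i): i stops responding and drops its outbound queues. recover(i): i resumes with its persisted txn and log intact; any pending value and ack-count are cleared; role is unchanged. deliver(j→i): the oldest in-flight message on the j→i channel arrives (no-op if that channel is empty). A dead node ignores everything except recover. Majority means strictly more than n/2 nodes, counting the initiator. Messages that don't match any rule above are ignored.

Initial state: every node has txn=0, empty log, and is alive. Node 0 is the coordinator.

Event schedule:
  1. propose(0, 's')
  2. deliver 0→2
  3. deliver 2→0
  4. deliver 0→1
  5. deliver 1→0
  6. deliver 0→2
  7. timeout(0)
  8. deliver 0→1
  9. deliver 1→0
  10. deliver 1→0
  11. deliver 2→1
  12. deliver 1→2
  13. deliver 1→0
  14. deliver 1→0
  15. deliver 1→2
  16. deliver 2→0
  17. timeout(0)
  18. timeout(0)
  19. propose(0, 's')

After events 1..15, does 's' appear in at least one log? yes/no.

yes

after 1 — propose(0,'s'): n0:coor/t1/[-]
after 2 — deliver 0→2: n2:part/t1/[-]
after 3 — deliver 2→0: ·
after 4 — deliver 0→1: n1:part/t1/[-]
after 5 — deliver 1→0: n0:coor/t1/[s]
after 6 — deliver 0→2: n2:part/t1/[s]
after 7 — timeout(0): n0:coor/t2/[s]
after 8 — deliver 0→1: n1:part/t1/[s]
after 9 — deliver 1→0: ·
after 10 — deliver 1→0: ·
after 11 — deliver 2→1: ·
after 12 — deliver 1→2: ·
after 13 — deliver 1→0: ·
after 14 — deliver 1→0: ·
after 15 — deliver 1→2: ·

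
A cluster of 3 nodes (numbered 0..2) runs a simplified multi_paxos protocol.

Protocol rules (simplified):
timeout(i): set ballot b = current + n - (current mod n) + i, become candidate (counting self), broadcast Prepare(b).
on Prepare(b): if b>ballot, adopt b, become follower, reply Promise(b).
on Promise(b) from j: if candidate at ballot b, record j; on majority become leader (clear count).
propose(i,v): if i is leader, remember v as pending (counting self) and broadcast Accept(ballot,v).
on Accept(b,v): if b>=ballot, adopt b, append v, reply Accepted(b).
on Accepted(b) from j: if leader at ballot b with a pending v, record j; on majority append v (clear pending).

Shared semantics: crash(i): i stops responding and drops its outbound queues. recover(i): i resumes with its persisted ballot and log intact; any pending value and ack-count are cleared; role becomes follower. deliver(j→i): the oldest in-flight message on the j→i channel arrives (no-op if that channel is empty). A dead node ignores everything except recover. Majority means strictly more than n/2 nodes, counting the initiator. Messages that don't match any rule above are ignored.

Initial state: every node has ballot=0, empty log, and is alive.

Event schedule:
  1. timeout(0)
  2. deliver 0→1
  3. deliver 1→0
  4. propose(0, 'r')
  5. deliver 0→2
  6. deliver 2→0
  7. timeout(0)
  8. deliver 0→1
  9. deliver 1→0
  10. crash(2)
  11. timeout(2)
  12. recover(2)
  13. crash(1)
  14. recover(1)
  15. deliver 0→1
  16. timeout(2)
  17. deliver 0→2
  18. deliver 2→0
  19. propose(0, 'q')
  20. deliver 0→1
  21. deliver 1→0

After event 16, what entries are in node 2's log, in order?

after 1 — timeout(0): n0:cand/b3/[-]
after 2 — deliver 0→1: n1:foll/b3/[-]
after 3 — deliver 1→0: n0:lead/b3/[-]
after 4 — propose(0,'r'): ·
after 5 — deliver 0→2: n2:foll/b3/[-]
after 6 — deliver 2→0: ·
after 7 — timeout(0): n0:cand/b6/[-]
after 8 — deliver 0→1: n1:foll/b3/[r]
after 9 — deliver 1→0: ·
after 10 — crash(2): n2:✗foll/b3/[-]
after 11 — timeout(2): ·
after 12 — recover(2): n2:foll/b3/[-]
after 13 — crash(1): n1:✗foll/b3/[r]
after 14 — recover(1): n1:foll/b3/[r]
after 15 — deliver 0→1: n1:foll/b6/[r]
after 16 — timeout(2): n2:cand/b8/[-]

empty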